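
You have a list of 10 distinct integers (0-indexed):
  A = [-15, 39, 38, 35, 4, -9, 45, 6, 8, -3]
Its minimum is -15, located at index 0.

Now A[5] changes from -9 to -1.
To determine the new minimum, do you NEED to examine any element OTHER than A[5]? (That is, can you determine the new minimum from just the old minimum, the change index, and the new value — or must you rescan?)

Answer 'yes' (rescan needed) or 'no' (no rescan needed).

Old min = -15 at index 0
Change at index 5: -9 -> -1
Index 5 was NOT the min. New min = min(-15, -1). No rescan of other elements needed.
Needs rescan: no

Answer: no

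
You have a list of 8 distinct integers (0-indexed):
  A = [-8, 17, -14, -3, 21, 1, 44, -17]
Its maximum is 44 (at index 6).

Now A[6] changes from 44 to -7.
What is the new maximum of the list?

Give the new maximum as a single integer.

Answer: 21

Derivation:
Old max = 44 (at index 6)
Change: A[6] 44 -> -7
Changed element WAS the max -> may need rescan.
  Max of remaining elements: 21
  New max = max(-7, 21) = 21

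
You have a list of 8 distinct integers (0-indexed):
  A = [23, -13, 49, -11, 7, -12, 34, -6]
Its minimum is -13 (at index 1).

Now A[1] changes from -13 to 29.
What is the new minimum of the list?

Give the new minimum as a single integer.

Answer: -12

Derivation:
Old min = -13 (at index 1)
Change: A[1] -13 -> 29
Changed element WAS the min. Need to check: is 29 still <= all others?
  Min of remaining elements: -12
  New min = min(29, -12) = -12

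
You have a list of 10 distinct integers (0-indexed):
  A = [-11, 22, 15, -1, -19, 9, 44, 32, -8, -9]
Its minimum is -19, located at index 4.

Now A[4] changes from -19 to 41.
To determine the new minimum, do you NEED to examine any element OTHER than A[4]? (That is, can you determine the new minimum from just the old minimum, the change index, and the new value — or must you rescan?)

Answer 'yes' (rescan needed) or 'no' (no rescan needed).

Answer: yes

Derivation:
Old min = -19 at index 4
Change at index 4: -19 -> 41
Index 4 WAS the min and new value 41 > old min -19. Must rescan other elements to find the new min.
Needs rescan: yes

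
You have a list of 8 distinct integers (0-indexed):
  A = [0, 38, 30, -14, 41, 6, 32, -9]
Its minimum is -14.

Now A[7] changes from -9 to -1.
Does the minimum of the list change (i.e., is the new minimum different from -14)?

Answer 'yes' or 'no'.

Answer: no

Derivation:
Old min = -14
Change: A[7] -9 -> -1
Changed element was NOT the min; min changes only if -1 < -14.
New min = -14; changed? no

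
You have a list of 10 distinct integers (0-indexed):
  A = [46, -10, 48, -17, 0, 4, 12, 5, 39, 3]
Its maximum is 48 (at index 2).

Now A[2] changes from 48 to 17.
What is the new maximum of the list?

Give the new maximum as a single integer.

Old max = 48 (at index 2)
Change: A[2] 48 -> 17
Changed element WAS the max -> may need rescan.
  Max of remaining elements: 46
  New max = max(17, 46) = 46

Answer: 46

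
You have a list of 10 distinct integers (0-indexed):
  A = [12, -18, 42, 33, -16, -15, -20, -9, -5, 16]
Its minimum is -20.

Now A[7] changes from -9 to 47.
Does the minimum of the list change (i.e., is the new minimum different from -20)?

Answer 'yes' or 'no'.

Old min = -20
Change: A[7] -9 -> 47
Changed element was NOT the min; min changes only if 47 < -20.
New min = -20; changed? no

Answer: no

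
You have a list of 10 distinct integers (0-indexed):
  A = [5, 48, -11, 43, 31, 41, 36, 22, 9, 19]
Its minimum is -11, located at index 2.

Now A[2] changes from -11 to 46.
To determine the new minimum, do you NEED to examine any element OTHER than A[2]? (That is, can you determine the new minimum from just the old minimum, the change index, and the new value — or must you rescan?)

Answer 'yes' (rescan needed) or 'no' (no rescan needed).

Answer: yes

Derivation:
Old min = -11 at index 2
Change at index 2: -11 -> 46
Index 2 WAS the min and new value 46 > old min -11. Must rescan other elements to find the new min.
Needs rescan: yes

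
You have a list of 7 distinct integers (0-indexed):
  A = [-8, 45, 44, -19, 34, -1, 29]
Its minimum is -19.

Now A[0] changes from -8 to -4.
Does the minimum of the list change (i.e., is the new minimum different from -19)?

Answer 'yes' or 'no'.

Old min = -19
Change: A[0] -8 -> -4
Changed element was NOT the min; min changes only if -4 < -19.
New min = -19; changed? no

Answer: no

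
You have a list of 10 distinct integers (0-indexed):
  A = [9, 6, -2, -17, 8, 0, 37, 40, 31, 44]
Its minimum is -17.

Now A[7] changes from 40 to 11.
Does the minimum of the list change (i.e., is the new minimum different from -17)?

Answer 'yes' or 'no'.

Answer: no

Derivation:
Old min = -17
Change: A[7] 40 -> 11
Changed element was NOT the min; min changes only if 11 < -17.
New min = -17; changed? no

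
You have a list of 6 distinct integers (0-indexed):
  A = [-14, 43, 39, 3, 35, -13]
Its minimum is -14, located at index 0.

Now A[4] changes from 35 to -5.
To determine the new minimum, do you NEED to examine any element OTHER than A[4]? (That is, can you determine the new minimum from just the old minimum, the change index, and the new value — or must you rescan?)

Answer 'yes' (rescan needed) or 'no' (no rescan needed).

Answer: no

Derivation:
Old min = -14 at index 0
Change at index 4: 35 -> -5
Index 4 was NOT the min. New min = min(-14, -5). No rescan of other elements needed.
Needs rescan: no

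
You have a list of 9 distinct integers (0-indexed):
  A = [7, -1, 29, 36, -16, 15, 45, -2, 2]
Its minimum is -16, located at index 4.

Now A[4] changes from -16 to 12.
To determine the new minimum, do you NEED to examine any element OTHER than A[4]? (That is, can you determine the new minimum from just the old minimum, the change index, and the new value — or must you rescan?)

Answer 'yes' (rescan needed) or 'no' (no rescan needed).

Answer: yes

Derivation:
Old min = -16 at index 4
Change at index 4: -16 -> 12
Index 4 WAS the min and new value 12 > old min -16. Must rescan other elements to find the new min.
Needs rescan: yes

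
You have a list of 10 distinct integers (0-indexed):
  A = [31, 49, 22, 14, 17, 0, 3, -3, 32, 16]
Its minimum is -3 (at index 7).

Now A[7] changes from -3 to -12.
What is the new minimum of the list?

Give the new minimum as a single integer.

Old min = -3 (at index 7)
Change: A[7] -3 -> -12
Changed element WAS the min. Need to check: is -12 still <= all others?
  Min of remaining elements: 0
  New min = min(-12, 0) = -12

Answer: -12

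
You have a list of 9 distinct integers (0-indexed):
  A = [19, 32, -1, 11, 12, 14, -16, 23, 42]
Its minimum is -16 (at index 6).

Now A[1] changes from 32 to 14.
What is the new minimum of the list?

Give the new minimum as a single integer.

Answer: -16

Derivation:
Old min = -16 (at index 6)
Change: A[1] 32 -> 14
Changed element was NOT the old min.
  New min = min(old_min, new_val) = min(-16, 14) = -16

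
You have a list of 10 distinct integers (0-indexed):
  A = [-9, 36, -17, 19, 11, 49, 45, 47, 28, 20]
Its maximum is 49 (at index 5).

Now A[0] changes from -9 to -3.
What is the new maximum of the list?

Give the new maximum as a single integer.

Old max = 49 (at index 5)
Change: A[0] -9 -> -3
Changed element was NOT the old max.
  New max = max(old_max, new_val) = max(49, -3) = 49

Answer: 49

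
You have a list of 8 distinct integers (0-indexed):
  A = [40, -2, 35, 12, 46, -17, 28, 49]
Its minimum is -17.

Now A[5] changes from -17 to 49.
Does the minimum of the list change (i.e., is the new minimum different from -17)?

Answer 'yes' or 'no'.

Old min = -17
Change: A[5] -17 -> 49
Changed element was the min; new min must be rechecked.
New min = -2; changed? yes

Answer: yes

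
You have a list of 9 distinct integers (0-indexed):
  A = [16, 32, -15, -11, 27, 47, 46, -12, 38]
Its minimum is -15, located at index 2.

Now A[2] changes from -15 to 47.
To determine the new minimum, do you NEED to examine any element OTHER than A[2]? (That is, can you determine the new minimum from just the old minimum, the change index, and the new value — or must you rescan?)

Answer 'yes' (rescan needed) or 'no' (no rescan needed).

Old min = -15 at index 2
Change at index 2: -15 -> 47
Index 2 WAS the min and new value 47 > old min -15. Must rescan other elements to find the new min.
Needs rescan: yes

Answer: yes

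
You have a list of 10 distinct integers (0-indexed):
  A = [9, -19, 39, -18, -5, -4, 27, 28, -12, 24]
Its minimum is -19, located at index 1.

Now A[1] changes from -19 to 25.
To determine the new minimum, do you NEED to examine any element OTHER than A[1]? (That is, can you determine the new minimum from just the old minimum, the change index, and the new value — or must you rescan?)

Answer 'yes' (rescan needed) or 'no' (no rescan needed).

Old min = -19 at index 1
Change at index 1: -19 -> 25
Index 1 WAS the min and new value 25 > old min -19. Must rescan other elements to find the new min.
Needs rescan: yes

Answer: yes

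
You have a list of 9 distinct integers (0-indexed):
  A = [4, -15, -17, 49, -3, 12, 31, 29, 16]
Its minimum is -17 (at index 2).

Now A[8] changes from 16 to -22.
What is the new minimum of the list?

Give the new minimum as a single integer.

Answer: -22

Derivation:
Old min = -17 (at index 2)
Change: A[8] 16 -> -22
Changed element was NOT the old min.
  New min = min(old_min, new_val) = min(-17, -22) = -22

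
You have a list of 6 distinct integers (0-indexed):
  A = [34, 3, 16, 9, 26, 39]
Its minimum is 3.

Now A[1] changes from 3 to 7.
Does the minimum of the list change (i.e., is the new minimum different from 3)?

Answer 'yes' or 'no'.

Answer: yes

Derivation:
Old min = 3
Change: A[1] 3 -> 7
Changed element was the min; new min must be rechecked.
New min = 7; changed? yes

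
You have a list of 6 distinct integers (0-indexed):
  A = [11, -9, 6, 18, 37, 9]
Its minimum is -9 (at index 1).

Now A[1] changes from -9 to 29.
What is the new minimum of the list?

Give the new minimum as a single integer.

Answer: 6

Derivation:
Old min = -9 (at index 1)
Change: A[1] -9 -> 29
Changed element WAS the min. Need to check: is 29 still <= all others?
  Min of remaining elements: 6
  New min = min(29, 6) = 6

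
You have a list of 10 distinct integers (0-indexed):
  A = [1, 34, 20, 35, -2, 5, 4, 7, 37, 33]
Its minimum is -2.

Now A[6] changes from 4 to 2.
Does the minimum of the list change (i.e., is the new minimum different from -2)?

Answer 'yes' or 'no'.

Answer: no

Derivation:
Old min = -2
Change: A[6] 4 -> 2
Changed element was NOT the min; min changes only if 2 < -2.
New min = -2; changed? no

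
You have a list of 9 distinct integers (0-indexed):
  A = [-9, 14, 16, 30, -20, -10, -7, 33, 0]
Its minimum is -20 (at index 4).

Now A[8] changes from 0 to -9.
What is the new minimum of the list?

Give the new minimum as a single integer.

Old min = -20 (at index 4)
Change: A[8] 0 -> -9
Changed element was NOT the old min.
  New min = min(old_min, new_val) = min(-20, -9) = -20

Answer: -20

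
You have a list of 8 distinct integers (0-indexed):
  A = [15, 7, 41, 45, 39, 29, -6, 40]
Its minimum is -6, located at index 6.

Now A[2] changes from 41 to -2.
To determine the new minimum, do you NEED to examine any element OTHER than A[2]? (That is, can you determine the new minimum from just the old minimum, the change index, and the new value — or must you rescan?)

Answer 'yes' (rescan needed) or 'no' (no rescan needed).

Old min = -6 at index 6
Change at index 2: 41 -> -2
Index 2 was NOT the min. New min = min(-6, -2). No rescan of other elements needed.
Needs rescan: no

Answer: no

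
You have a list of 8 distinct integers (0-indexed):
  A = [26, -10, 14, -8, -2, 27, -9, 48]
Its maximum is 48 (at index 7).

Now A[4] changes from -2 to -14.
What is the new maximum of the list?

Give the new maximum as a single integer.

Answer: 48

Derivation:
Old max = 48 (at index 7)
Change: A[4] -2 -> -14
Changed element was NOT the old max.
  New max = max(old_max, new_val) = max(48, -14) = 48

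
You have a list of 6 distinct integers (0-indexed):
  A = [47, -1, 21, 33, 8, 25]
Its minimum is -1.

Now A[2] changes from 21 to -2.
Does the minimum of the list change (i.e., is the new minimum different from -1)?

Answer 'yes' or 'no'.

Old min = -1
Change: A[2] 21 -> -2
Changed element was NOT the min; min changes only if -2 < -1.
New min = -2; changed? yes

Answer: yes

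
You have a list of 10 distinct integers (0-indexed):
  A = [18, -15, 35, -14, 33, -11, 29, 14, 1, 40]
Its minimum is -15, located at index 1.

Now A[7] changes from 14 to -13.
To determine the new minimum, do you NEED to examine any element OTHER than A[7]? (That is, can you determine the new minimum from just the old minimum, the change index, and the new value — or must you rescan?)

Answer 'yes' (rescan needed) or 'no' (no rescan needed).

Answer: no

Derivation:
Old min = -15 at index 1
Change at index 7: 14 -> -13
Index 7 was NOT the min. New min = min(-15, -13). No rescan of other elements needed.
Needs rescan: no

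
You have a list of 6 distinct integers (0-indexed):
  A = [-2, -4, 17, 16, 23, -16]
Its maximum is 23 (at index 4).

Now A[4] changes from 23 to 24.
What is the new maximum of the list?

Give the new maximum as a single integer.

Old max = 23 (at index 4)
Change: A[4] 23 -> 24
Changed element WAS the max -> may need rescan.
  Max of remaining elements: 17
  New max = max(24, 17) = 24

Answer: 24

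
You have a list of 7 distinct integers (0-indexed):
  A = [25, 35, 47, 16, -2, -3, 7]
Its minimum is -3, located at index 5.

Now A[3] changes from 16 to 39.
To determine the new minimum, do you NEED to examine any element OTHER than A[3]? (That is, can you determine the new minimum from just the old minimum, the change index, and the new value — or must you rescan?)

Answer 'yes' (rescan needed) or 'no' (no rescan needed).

Old min = -3 at index 5
Change at index 3: 16 -> 39
Index 3 was NOT the min. New min = min(-3, 39). No rescan of other elements needed.
Needs rescan: no

Answer: no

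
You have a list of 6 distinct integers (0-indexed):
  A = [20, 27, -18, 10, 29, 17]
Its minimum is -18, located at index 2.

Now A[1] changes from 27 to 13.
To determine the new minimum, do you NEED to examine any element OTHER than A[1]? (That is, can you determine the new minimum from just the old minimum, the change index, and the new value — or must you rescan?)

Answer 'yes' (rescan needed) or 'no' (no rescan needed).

Answer: no

Derivation:
Old min = -18 at index 2
Change at index 1: 27 -> 13
Index 1 was NOT the min. New min = min(-18, 13). No rescan of other elements needed.
Needs rescan: no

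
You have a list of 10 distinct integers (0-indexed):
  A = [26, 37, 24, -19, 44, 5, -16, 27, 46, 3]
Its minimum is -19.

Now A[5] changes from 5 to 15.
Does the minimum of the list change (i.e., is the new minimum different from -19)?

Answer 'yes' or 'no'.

Answer: no

Derivation:
Old min = -19
Change: A[5] 5 -> 15
Changed element was NOT the min; min changes only if 15 < -19.
New min = -19; changed? no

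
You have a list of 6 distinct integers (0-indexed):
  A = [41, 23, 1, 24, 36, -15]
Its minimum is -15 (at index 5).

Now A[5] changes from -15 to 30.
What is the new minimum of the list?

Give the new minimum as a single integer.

Answer: 1

Derivation:
Old min = -15 (at index 5)
Change: A[5] -15 -> 30
Changed element WAS the min. Need to check: is 30 still <= all others?
  Min of remaining elements: 1
  New min = min(30, 1) = 1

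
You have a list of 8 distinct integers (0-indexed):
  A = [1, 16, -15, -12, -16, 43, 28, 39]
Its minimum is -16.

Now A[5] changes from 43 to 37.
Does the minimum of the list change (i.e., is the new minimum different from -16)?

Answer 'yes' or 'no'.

Old min = -16
Change: A[5] 43 -> 37
Changed element was NOT the min; min changes only if 37 < -16.
New min = -16; changed? no

Answer: no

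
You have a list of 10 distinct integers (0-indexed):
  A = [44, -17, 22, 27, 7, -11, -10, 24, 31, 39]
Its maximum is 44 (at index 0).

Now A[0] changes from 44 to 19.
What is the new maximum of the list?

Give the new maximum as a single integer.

Old max = 44 (at index 0)
Change: A[0] 44 -> 19
Changed element WAS the max -> may need rescan.
  Max of remaining elements: 39
  New max = max(19, 39) = 39

Answer: 39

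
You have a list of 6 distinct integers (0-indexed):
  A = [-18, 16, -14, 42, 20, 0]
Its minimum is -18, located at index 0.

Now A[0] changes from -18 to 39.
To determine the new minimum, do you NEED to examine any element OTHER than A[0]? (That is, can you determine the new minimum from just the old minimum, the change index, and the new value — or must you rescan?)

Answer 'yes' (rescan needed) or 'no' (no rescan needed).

Old min = -18 at index 0
Change at index 0: -18 -> 39
Index 0 WAS the min and new value 39 > old min -18. Must rescan other elements to find the new min.
Needs rescan: yes

Answer: yes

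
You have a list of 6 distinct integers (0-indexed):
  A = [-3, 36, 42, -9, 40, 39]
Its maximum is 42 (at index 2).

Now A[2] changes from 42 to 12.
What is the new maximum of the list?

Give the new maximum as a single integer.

Old max = 42 (at index 2)
Change: A[2] 42 -> 12
Changed element WAS the max -> may need rescan.
  Max of remaining elements: 40
  New max = max(12, 40) = 40

Answer: 40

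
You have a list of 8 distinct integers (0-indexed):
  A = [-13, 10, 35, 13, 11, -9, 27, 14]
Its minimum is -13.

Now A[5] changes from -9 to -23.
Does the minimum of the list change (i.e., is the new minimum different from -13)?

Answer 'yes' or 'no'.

Answer: yes

Derivation:
Old min = -13
Change: A[5] -9 -> -23
Changed element was NOT the min; min changes only if -23 < -13.
New min = -23; changed? yes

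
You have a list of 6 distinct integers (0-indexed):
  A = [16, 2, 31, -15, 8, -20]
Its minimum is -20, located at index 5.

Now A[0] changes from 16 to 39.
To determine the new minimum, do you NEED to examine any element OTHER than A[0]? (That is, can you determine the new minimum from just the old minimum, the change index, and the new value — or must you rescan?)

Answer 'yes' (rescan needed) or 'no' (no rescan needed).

Old min = -20 at index 5
Change at index 0: 16 -> 39
Index 0 was NOT the min. New min = min(-20, 39). No rescan of other elements needed.
Needs rescan: no

Answer: no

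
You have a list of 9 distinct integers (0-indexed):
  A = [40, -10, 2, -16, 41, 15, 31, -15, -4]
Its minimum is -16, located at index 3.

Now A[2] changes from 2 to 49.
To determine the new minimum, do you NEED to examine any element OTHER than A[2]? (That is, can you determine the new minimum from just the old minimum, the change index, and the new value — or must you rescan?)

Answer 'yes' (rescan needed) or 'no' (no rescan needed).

Old min = -16 at index 3
Change at index 2: 2 -> 49
Index 2 was NOT the min. New min = min(-16, 49). No rescan of other elements needed.
Needs rescan: no

Answer: no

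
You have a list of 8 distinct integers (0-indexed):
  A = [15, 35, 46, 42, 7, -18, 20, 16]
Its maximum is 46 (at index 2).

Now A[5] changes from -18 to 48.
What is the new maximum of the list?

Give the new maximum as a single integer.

Answer: 48

Derivation:
Old max = 46 (at index 2)
Change: A[5] -18 -> 48
Changed element was NOT the old max.
  New max = max(old_max, new_val) = max(46, 48) = 48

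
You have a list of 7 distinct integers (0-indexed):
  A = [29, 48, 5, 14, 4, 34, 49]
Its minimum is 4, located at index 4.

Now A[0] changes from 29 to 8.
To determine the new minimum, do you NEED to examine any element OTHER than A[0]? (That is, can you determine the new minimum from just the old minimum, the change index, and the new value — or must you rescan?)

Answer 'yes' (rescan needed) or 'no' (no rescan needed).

Answer: no

Derivation:
Old min = 4 at index 4
Change at index 0: 29 -> 8
Index 0 was NOT the min. New min = min(4, 8). No rescan of other elements needed.
Needs rescan: no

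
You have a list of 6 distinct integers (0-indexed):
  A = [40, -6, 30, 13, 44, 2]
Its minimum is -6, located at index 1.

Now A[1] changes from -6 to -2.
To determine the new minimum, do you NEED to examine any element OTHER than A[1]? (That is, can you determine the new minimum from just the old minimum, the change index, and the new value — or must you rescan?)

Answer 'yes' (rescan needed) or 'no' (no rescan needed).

Answer: yes

Derivation:
Old min = -6 at index 1
Change at index 1: -6 -> -2
Index 1 WAS the min and new value -2 > old min -6. Must rescan other elements to find the new min.
Needs rescan: yes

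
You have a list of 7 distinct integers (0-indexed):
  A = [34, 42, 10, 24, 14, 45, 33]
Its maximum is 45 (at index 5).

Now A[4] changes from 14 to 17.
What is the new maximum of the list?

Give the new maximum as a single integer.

Answer: 45

Derivation:
Old max = 45 (at index 5)
Change: A[4] 14 -> 17
Changed element was NOT the old max.
  New max = max(old_max, new_val) = max(45, 17) = 45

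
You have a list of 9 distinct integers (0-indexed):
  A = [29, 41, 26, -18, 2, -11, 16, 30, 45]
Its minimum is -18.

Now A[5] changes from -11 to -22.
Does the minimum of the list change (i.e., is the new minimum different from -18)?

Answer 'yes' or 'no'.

Answer: yes

Derivation:
Old min = -18
Change: A[5] -11 -> -22
Changed element was NOT the min; min changes only if -22 < -18.
New min = -22; changed? yes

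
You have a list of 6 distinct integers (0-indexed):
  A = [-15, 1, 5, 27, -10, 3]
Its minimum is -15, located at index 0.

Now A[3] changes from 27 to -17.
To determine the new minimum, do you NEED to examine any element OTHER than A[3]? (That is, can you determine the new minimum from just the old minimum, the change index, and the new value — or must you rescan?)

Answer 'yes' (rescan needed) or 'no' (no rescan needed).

Old min = -15 at index 0
Change at index 3: 27 -> -17
Index 3 was NOT the min. New min = min(-15, -17). No rescan of other elements needed.
Needs rescan: no

Answer: no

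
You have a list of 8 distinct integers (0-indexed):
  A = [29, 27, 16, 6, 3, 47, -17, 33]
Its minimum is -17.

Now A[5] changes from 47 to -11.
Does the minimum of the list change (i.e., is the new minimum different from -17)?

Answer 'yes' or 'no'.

Answer: no

Derivation:
Old min = -17
Change: A[5] 47 -> -11
Changed element was NOT the min; min changes only if -11 < -17.
New min = -17; changed? no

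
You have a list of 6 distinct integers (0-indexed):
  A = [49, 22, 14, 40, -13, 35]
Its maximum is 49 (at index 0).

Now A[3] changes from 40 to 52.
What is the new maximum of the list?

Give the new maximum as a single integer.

Old max = 49 (at index 0)
Change: A[3] 40 -> 52
Changed element was NOT the old max.
  New max = max(old_max, new_val) = max(49, 52) = 52

Answer: 52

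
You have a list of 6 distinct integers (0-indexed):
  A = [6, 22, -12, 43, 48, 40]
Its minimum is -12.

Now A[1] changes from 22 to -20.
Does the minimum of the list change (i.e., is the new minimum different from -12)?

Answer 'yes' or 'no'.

Old min = -12
Change: A[1] 22 -> -20
Changed element was NOT the min; min changes only if -20 < -12.
New min = -20; changed? yes

Answer: yes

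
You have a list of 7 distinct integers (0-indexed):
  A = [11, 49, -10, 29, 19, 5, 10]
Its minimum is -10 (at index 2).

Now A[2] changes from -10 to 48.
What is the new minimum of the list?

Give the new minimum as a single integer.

Answer: 5

Derivation:
Old min = -10 (at index 2)
Change: A[2] -10 -> 48
Changed element WAS the min. Need to check: is 48 still <= all others?
  Min of remaining elements: 5
  New min = min(48, 5) = 5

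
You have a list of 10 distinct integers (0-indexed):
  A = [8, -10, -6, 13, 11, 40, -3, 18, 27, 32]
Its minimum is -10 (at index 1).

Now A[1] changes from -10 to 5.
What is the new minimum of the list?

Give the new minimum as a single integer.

Old min = -10 (at index 1)
Change: A[1] -10 -> 5
Changed element WAS the min. Need to check: is 5 still <= all others?
  Min of remaining elements: -6
  New min = min(5, -6) = -6

Answer: -6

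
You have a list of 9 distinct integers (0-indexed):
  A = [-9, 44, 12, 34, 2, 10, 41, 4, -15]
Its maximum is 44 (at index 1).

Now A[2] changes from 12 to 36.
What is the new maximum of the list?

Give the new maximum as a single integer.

Answer: 44

Derivation:
Old max = 44 (at index 1)
Change: A[2] 12 -> 36
Changed element was NOT the old max.
  New max = max(old_max, new_val) = max(44, 36) = 44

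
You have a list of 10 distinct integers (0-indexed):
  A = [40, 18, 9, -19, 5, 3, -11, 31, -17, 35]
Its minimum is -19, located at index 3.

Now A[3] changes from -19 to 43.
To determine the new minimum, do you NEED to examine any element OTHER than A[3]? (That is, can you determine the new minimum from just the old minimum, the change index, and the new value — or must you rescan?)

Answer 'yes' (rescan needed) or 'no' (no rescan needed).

Old min = -19 at index 3
Change at index 3: -19 -> 43
Index 3 WAS the min and new value 43 > old min -19. Must rescan other elements to find the new min.
Needs rescan: yes

Answer: yes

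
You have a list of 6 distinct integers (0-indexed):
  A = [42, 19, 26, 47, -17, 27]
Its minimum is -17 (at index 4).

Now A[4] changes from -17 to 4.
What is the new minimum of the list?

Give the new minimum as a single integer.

Answer: 4

Derivation:
Old min = -17 (at index 4)
Change: A[4] -17 -> 4
Changed element WAS the min. Need to check: is 4 still <= all others?
  Min of remaining elements: 19
  New min = min(4, 19) = 4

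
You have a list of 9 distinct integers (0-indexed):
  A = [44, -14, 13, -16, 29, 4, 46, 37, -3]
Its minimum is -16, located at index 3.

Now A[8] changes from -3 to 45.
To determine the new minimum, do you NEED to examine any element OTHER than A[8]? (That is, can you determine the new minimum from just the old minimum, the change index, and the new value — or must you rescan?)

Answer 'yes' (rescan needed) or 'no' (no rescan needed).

Answer: no

Derivation:
Old min = -16 at index 3
Change at index 8: -3 -> 45
Index 8 was NOT the min. New min = min(-16, 45). No rescan of other elements needed.
Needs rescan: no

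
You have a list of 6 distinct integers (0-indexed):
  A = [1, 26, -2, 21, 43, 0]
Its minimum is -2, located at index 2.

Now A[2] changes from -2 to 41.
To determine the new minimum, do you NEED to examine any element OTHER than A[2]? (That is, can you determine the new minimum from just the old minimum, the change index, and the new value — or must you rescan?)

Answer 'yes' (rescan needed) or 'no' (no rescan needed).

Old min = -2 at index 2
Change at index 2: -2 -> 41
Index 2 WAS the min and new value 41 > old min -2. Must rescan other elements to find the new min.
Needs rescan: yes

Answer: yes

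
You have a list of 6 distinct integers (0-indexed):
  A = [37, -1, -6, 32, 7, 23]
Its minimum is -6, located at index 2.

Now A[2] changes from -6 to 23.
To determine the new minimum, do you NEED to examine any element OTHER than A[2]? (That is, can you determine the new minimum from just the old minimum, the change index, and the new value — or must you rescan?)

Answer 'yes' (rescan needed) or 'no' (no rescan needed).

Old min = -6 at index 2
Change at index 2: -6 -> 23
Index 2 WAS the min and new value 23 > old min -6. Must rescan other elements to find the new min.
Needs rescan: yes

Answer: yes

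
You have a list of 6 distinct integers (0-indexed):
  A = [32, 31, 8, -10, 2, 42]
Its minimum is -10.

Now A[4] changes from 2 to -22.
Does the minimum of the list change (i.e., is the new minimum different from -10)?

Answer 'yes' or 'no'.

Old min = -10
Change: A[4] 2 -> -22
Changed element was NOT the min; min changes only if -22 < -10.
New min = -22; changed? yes

Answer: yes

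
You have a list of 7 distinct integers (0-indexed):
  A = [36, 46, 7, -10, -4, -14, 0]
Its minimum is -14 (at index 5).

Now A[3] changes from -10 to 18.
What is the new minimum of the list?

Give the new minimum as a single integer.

Old min = -14 (at index 5)
Change: A[3] -10 -> 18
Changed element was NOT the old min.
  New min = min(old_min, new_val) = min(-14, 18) = -14

Answer: -14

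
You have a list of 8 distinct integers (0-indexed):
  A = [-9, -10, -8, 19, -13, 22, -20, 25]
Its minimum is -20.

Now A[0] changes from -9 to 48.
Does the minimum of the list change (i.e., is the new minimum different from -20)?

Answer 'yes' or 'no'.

Answer: no

Derivation:
Old min = -20
Change: A[0] -9 -> 48
Changed element was NOT the min; min changes only if 48 < -20.
New min = -20; changed? no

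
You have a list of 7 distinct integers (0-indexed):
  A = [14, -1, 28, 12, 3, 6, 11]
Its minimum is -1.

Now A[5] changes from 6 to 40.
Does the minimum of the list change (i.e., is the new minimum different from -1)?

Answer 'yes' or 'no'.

Answer: no

Derivation:
Old min = -1
Change: A[5] 6 -> 40
Changed element was NOT the min; min changes only if 40 < -1.
New min = -1; changed? no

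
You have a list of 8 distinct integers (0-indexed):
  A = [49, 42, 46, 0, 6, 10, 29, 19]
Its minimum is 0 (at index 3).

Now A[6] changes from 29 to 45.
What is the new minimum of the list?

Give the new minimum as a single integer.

Answer: 0

Derivation:
Old min = 0 (at index 3)
Change: A[6] 29 -> 45
Changed element was NOT the old min.
  New min = min(old_min, new_val) = min(0, 45) = 0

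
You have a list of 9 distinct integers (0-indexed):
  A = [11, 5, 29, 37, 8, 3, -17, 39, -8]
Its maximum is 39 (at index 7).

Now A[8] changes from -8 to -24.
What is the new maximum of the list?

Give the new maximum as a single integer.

Old max = 39 (at index 7)
Change: A[8] -8 -> -24
Changed element was NOT the old max.
  New max = max(old_max, new_val) = max(39, -24) = 39

Answer: 39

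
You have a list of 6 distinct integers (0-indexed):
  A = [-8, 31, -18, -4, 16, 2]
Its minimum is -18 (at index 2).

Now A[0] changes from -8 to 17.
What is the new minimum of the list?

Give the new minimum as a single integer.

Old min = -18 (at index 2)
Change: A[0] -8 -> 17
Changed element was NOT the old min.
  New min = min(old_min, new_val) = min(-18, 17) = -18

Answer: -18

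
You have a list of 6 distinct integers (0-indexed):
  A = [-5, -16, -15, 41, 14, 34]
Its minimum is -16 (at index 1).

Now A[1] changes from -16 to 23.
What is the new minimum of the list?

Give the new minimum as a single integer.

Old min = -16 (at index 1)
Change: A[1] -16 -> 23
Changed element WAS the min. Need to check: is 23 still <= all others?
  Min of remaining elements: -15
  New min = min(23, -15) = -15

Answer: -15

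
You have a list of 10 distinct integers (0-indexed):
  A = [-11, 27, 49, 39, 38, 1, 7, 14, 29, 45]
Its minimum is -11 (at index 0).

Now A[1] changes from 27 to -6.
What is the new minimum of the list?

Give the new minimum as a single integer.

Answer: -11

Derivation:
Old min = -11 (at index 0)
Change: A[1] 27 -> -6
Changed element was NOT the old min.
  New min = min(old_min, new_val) = min(-11, -6) = -11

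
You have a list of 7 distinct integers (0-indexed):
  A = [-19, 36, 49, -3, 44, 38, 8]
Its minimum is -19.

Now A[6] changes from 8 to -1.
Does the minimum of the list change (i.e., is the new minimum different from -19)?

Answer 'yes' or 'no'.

Answer: no

Derivation:
Old min = -19
Change: A[6] 8 -> -1
Changed element was NOT the min; min changes only if -1 < -19.
New min = -19; changed? no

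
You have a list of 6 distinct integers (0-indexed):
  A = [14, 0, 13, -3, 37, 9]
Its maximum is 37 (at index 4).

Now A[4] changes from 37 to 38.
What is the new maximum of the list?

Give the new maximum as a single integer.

Old max = 37 (at index 4)
Change: A[4] 37 -> 38
Changed element WAS the max -> may need rescan.
  Max of remaining elements: 14
  New max = max(38, 14) = 38

Answer: 38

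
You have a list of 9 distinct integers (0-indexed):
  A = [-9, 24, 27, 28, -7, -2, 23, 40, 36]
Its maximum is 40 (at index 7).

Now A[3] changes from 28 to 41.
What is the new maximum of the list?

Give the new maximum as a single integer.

Old max = 40 (at index 7)
Change: A[3] 28 -> 41
Changed element was NOT the old max.
  New max = max(old_max, new_val) = max(40, 41) = 41

Answer: 41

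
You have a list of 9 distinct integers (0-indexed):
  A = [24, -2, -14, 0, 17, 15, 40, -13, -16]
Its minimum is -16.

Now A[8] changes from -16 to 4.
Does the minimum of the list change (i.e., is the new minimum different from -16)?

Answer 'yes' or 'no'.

Answer: yes

Derivation:
Old min = -16
Change: A[8] -16 -> 4
Changed element was the min; new min must be rechecked.
New min = -14; changed? yes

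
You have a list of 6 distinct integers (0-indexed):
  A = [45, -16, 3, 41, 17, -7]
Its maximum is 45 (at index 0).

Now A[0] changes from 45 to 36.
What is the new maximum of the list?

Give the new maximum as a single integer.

Old max = 45 (at index 0)
Change: A[0] 45 -> 36
Changed element WAS the max -> may need rescan.
  Max of remaining elements: 41
  New max = max(36, 41) = 41

Answer: 41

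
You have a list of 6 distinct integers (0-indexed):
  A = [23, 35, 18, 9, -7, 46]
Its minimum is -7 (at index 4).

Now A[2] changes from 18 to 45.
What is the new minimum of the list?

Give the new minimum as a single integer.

Answer: -7

Derivation:
Old min = -7 (at index 4)
Change: A[2] 18 -> 45
Changed element was NOT the old min.
  New min = min(old_min, new_val) = min(-7, 45) = -7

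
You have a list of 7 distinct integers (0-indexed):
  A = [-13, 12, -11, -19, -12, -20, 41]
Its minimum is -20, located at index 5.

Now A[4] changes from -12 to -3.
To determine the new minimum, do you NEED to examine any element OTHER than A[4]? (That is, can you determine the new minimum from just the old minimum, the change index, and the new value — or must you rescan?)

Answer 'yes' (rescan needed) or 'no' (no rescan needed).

Answer: no

Derivation:
Old min = -20 at index 5
Change at index 4: -12 -> -3
Index 4 was NOT the min. New min = min(-20, -3). No rescan of other elements needed.
Needs rescan: no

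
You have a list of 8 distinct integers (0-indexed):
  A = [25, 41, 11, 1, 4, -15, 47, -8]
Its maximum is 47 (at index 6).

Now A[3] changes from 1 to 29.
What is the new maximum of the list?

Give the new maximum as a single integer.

Old max = 47 (at index 6)
Change: A[3] 1 -> 29
Changed element was NOT the old max.
  New max = max(old_max, new_val) = max(47, 29) = 47

Answer: 47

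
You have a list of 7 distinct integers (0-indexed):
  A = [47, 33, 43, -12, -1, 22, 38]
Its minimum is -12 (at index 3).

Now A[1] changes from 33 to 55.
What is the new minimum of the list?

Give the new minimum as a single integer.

Answer: -12

Derivation:
Old min = -12 (at index 3)
Change: A[1] 33 -> 55
Changed element was NOT the old min.
  New min = min(old_min, new_val) = min(-12, 55) = -12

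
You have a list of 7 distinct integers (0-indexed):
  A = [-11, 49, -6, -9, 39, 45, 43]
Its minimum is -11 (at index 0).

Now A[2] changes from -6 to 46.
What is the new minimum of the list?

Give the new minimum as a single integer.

Old min = -11 (at index 0)
Change: A[2] -6 -> 46
Changed element was NOT the old min.
  New min = min(old_min, new_val) = min(-11, 46) = -11

Answer: -11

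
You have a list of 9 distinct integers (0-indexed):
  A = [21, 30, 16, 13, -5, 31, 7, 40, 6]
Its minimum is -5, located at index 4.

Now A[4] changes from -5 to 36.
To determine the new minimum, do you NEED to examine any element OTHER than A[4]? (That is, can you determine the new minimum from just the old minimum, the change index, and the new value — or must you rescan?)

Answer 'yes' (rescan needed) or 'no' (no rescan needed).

Answer: yes

Derivation:
Old min = -5 at index 4
Change at index 4: -5 -> 36
Index 4 WAS the min and new value 36 > old min -5. Must rescan other elements to find the new min.
Needs rescan: yes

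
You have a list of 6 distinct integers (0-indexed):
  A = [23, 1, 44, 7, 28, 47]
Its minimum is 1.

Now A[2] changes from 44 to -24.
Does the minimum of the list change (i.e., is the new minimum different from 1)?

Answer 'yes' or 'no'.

Old min = 1
Change: A[2] 44 -> -24
Changed element was NOT the min; min changes only if -24 < 1.
New min = -24; changed? yes

Answer: yes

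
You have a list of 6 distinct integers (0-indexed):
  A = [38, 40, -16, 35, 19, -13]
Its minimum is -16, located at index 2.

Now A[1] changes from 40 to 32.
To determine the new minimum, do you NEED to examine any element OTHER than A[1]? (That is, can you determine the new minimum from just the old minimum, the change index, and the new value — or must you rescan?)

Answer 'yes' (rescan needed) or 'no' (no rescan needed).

Old min = -16 at index 2
Change at index 1: 40 -> 32
Index 1 was NOT the min. New min = min(-16, 32). No rescan of other elements needed.
Needs rescan: no

Answer: no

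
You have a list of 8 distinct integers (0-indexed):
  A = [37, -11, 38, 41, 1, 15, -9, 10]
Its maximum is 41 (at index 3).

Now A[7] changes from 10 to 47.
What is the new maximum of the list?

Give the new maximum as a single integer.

Answer: 47

Derivation:
Old max = 41 (at index 3)
Change: A[7] 10 -> 47
Changed element was NOT the old max.
  New max = max(old_max, new_val) = max(41, 47) = 47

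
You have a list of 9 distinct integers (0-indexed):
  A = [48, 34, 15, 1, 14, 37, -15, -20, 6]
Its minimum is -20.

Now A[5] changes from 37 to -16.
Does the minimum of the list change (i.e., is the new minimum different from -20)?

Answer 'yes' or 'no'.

Answer: no

Derivation:
Old min = -20
Change: A[5] 37 -> -16
Changed element was NOT the min; min changes only if -16 < -20.
New min = -20; changed? no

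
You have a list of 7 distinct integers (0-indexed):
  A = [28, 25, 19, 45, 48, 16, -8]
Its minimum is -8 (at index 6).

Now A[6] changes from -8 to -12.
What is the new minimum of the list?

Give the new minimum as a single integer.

Old min = -8 (at index 6)
Change: A[6] -8 -> -12
Changed element WAS the min. Need to check: is -12 still <= all others?
  Min of remaining elements: 16
  New min = min(-12, 16) = -12

Answer: -12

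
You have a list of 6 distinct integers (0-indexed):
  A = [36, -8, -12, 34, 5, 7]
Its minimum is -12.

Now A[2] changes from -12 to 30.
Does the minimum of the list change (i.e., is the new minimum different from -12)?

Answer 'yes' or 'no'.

Old min = -12
Change: A[2] -12 -> 30
Changed element was the min; new min must be rechecked.
New min = -8; changed? yes

Answer: yes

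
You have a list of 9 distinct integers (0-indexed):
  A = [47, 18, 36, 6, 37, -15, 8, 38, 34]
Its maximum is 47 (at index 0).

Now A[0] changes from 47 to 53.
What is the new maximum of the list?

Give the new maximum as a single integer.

Old max = 47 (at index 0)
Change: A[0] 47 -> 53
Changed element WAS the max -> may need rescan.
  Max of remaining elements: 38
  New max = max(53, 38) = 53

Answer: 53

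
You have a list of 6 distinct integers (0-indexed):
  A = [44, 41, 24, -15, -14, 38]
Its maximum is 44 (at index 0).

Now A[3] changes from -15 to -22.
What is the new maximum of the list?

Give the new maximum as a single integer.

Answer: 44

Derivation:
Old max = 44 (at index 0)
Change: A[3] -15 -> -22
Changed element was NOT the old max.
  New max = max(old_max, new_val) = max(44, -22) = 44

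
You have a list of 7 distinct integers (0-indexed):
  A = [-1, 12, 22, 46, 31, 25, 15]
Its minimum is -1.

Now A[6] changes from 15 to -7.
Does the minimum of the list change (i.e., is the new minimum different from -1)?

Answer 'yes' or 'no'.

Answer: yes

Derivation:
Old min = -1
Change: A[6] 15 -> -7
Changed element was NOT the min; min changes only if -7 < -1.
New min = -7; changed? yes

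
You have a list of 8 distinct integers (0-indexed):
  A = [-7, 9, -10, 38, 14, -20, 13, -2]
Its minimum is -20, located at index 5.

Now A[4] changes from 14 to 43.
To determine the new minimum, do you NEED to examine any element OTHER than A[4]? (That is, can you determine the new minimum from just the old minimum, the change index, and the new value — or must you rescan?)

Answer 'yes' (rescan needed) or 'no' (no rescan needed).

Answer: no

Derivation:
Old min = -20 at index 5
Change at index 4: 14 -> 43
Index 4 was NOT the min. New min = min(-20, 43). No rescan of other elements needed.
Needs rescan: no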